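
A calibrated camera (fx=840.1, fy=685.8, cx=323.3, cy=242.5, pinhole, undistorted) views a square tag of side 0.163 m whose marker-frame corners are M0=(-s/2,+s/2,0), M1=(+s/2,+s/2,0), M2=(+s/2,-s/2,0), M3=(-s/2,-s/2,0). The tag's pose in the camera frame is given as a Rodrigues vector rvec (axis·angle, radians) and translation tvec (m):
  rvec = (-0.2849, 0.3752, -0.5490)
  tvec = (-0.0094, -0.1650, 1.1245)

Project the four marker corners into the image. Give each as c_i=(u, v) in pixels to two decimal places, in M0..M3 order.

Intrinsics K: fx=840.1, fy=685.8, cx=323.3, cy=242.5
Marker side s = 0.163 m; corners in marker frame (Z=0):
  M0 = (-0.0815, +0.0815, 0)
  M1 = (+0.0815, +0.0815, 0)
  M2 = (+0.0815, -0.0815, 0)
  M3 = (-0.0815, -0.0815, 0)
rvec = (-0.2849, 0.3752, -0.5490), |rvec| = θ = 0.72343 rad = 41.449°
Rodrigues: sinθ=0.66196, 1−cosθ=0.25046; R = I + sinθ·[k]× + (1−cosθ)·[k]×²:
    [+0.78839 +0.45119 +0.41817]
    [-0.55351 +0.81691 +0.16211]
    [-0.26847 -0.35927 +0.89378]
t = (-0.0094, -0.1650, 1.1245) m
M0: Pc = R·M0+t = (-0.03688, -0.05331, +1.11710); u = 840.1·(-0.03688)/1.11710 + 323.3 = 295.5640, v = 685.8·(-0.05331)/1.11710 + 242.5 = 209.7720
M1: Pc = R·M1+t = (+0.09163, -0.14353, +1.07334); u = 840.1·(+0.09163)/1.07334 + 323.3 = 395.0154, v = 685.8·(-0.14353)/1.07334 + 242.5 = 150.7913
M2: Pc = R·M2+t = (+0.01808, -0.27669, +1.13190); u = 840.1·(+0.01808)/1.13190 + 323.3 = 336.7199, v = 685.8·(-0.27669)/1.13190 + 242.5 = 74.8584
M3: Pc = R·M3+t = (-0.11043, -0.18647, +1.17566); u = 840.1·(-0.11043)/1.17566 + 323.3 = 244.3921, v = 685.8·(-0.18647)/1.17566 + 242.5 = 133.7276

c0=(295.56, 209.77) c1=(395.02, 150.79) c2=(336.72, 74.86) c3=(244.39, 133.73)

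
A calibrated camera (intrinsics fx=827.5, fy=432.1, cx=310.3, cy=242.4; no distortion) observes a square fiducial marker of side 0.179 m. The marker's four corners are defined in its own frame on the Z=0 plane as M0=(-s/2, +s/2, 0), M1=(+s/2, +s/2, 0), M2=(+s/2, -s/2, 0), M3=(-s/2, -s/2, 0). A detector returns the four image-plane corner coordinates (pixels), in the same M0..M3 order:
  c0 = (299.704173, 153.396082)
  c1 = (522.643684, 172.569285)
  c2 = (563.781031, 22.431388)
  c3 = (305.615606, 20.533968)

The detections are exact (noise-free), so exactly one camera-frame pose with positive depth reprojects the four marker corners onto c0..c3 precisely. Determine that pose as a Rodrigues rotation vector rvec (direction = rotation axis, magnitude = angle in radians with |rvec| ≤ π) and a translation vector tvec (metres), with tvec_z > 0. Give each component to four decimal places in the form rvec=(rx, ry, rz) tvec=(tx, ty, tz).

rvec=(0.4285, 0.4900, 0.1398) tvec=(0.0725, -0.1948, 0.5772)

Intrinsics K: fx=827.5, fy=432.1, cx=310.3, cy=242.4
Marker side s = 0.179 m; corners in marker frame (Z=0):
  M0 = (-0.0895, +0.0895, 0)
  M1 = (+0.0895, +0.0895, 0)
  M2 = (+0.0895, -0.0895, 0)
  M3 = (-0.0895, -0.0895, 0)
Detected image corners:
  c0 = (299.704173, 153.396082) px
  c1 = (522.643684, 172.569285) px
  c2 = (563.781031, 22.431388) px
  c3 = (305.615606, 20.533968) px
Planar DLT: solve 8×8 A·h = b for H (H[2,2]=1):
  H  [+1025.33802 +190.56536 +414.21069]
  H  [-5.95339 +856.11845 +96.60840]
  H  [-0.73761 +0.74595 +1.00000]
B = K⁻¹H; ‖b₁‖=1.732435, ‖b₂‖=1.732435; λ = 2/(‖b₁‖+‖b₂‖) = 0.577222, sign → tz>0 ⇒ λ=+0.577222
r₁ = λ·B[:,0] = (+0.87488,+0.23089,-0.42576); r₂ = λ·B[:,1] = (-0.02853,+0.90210,+0.43058)
r₃ = r₁×r₂ = (+0.48350,-0.36456,+0.79582); SVD([r₁ r₂ r₃]) → R = UVᵀ:
  R  [+0.87488 -0.02853 +0.48350]
  R  [+0.23089 +0.90210 -0.36456]
  R  [-0.42576 +0.43058 +0.79582]
t = (+0.07248, -0.19476, +0.57722) m
tr R = 2.572797; θ = arccos((tr R − 1)/2) = 0.665839 rad = 38.150°
axis k = ((R−Rᵀ)₃₂, (R−Rᵀ)₁₃, (R−Rᵀ)₂₁) / (2 sinθ) = (+0.643609, +0.735985, +0.209986)
rvec = θ·k = (+0.428540, +0.490048, +0.139817)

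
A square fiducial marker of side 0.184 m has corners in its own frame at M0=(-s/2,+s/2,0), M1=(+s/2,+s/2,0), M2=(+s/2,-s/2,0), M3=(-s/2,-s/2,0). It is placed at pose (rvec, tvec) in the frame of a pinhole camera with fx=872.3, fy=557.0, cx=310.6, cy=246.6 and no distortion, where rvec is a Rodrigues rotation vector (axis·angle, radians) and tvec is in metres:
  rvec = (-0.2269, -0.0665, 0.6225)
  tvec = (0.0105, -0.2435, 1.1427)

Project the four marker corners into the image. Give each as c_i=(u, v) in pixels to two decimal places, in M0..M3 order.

c0=(219.96, 135.03) c1=(336.02, 188.38) c2=(413.77, 121.04) c3=(301.86, 69.70)

Intrinsics K: fx=872.3, fy=557.0, cx=310.6, cy=246.6
Marker side s = 0.184 m; corners in marker frame (Z=0):
  M0 = (-0.0920, +0.0920, 0)
  M1 = (+0.0920, +0.0920, 0)
  M2 = (+0.0920, -0.0920, 0)
  M3 = (-0.0920, -0.0920, 0)
rvec = (-0.2269, -0.0665, 0.6225), |rvec| = θ = 0.66589 rad = 38.153°
Rodrigues: sinθ=0.61776, 1−cosθ=0.21363; R = I + sinθ·[k]× + (1−cosθ)·[k]×²:
    [+0.81117 -0.57024 -0.12974]
    [+0.58477 +0.78850 +0.19055]
    [-0.00636 -0.23044 +0.97306]
t = (0.0105, -0.2435, 1.1427) m
M0: Pc = R·M0+t = (-0.11659, -0.22476, +1.12208); u = 872.3·(-0.11659)/1.12208 + 310.6 = 219.9643, v = 557.0·(-0.22476)/1.12208 + 246.6 = 135.0308
M1: Pc = R·M1+t = (+0.03267, -0.11716, +1.12091); u = 872.3·(+0.03267)/1.12091 + 310.6 = 336.0208, v = 557.0·(-0.11716)/1.12091 + 246.6 = 188.3818
M2: Pc = R·M2+t = (+0.13759, -0.26224, +1.16332); u = 872.3·(+0.13759)/1.16332 + 310.6 = 413.7699, v = 557.0·(-0.26224)/1.16332 + 246.6 = 121.0374
M3: Pc = R·M3+t = (-0.01167, -0.36984, +1.16449); u = 872.3·(-0.01167)/1.16449 + 310.6 = 301.8611, v = 557.0·(-0.36984)/1.16449 + 246.6 = 69.6967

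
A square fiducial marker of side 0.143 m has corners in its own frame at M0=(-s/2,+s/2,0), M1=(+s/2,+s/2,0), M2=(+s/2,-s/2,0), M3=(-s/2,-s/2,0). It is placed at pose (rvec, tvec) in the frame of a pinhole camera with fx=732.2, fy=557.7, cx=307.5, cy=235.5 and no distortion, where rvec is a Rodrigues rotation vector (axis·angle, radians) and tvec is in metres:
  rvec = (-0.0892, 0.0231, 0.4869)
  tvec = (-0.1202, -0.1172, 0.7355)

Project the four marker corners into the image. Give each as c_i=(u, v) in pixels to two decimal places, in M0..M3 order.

Intrinsics K: fx=732.2, fy=557.7, cx=307.5, cy=235.5
Marker side s = 0.143 m; corners in marker frame (Z=0):
  M0 = (-0.0715, +0.0715, 0)
  M1 = (+0.0715, +0.0715, 0)
  M2 = (+0.0715, -0.0715, 0)
  M3 = (-0.0715, -0.0715, 0)
rvec = (-0.0892, 0.0231, 0.4869), |rvec| = θ = 0.49554 rad = 28.392°
Rodrigues: sinθ=0.47551, 1−cosθ=0.12029; R = I + sinθ·[k]× + (1−cosθ)·[k]×²:
    [+0.88361 -0.46823 +0.00089]
    [+0.46621 +0.87997 +0.09110]
    [-0.04344 -0.08008 +0.99584]
t = (-0.1202, -0.1172, 0.7355) m
M0: Pc = R·M0+t = (-0.21686, -0.08762, +0.73288); u = 732.2·(-0.21686)/0.73288 + 307.5 = 90.8451, v = 557.7·(-0.08762)/0.73288 + 235.5 = 168.8270
M1: Pc = R·M1+t = (-0.09050, -0.02095, +0.72667); u = 732.2·(-0.09050)/0.72667 + 307.5 = 216.3109, v = 557.7·(-0.02095)/0.72667 + 235.5 = 219.4228
M2: Pc = R·M2+t = (-0.02354, -0.14678, +0.73812); u = 732.2·(-0.02354)/0.73812 + 307.5 = 284.1450, v = 557.7·(-0.14678)/0.73812 + 235.5 = 124.5945
M3: Pc = R·M3+t = (-0.14990, -0.21345, +0.74433); u = 732.2·(-0.14990)/0.74433 + 307.5 = 160.0433, v = 557.7·(-0.21345)/0.74433 + 235.5 = 75.5686

c0=(90.85, 168.83) c1=(216.31, 219.42) c2=(284.14, 124.59) c3=(160.04, 75.57)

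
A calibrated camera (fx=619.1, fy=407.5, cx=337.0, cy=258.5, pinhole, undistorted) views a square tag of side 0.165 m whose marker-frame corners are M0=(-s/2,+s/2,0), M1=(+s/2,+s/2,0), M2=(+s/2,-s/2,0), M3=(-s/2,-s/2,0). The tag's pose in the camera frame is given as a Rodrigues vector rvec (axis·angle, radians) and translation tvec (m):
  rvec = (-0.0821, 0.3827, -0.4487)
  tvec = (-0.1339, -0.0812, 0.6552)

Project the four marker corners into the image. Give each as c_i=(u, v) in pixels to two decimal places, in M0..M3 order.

c0=(181.02, 276.19) c1=(305.00, 229.84) c2=(241.32, 136.61) c3=(127.22, 188.76)

Intrinsics K: fx=619.1, fy=407.5, cx=337.0, cy=258.5
Marker side s = 0.165 m; corners in marker frame (Z=0):
  M0 = (-0.0825, +0.0825, 0)
  M1 = (+0.0825, +0.0825, 0)
  M2 = (+0.0825, -0.0825, 0)
  M3 = (-0.0825, -0.0825, 0)
rvec = (-0.0821, 0.3827, -0.4487), |rvec| = θ = 0.59543 rad = 34.115°
Rodrigues: sinθ=0.56086, 1−cosθ=0.17209; R = I + sinθ·[k]× + (1−cosθ)·[k]×²:
    [+0.83118 +0.40740 +0.37837]
    [-0.43790 +0.89900 -0.00602]
    [-0.34260 -0.16069 +0.92564]
t = (-0.1339, -0.0812, 0.6552) m
M0: Pc = R·M0+t = (-0.16886, +0.02909, +0.67021); u = 619.1·(-0.16886)/0.67021 + 337.0 = 181.0151, v = 407.5·(+0.02909)/0.67021 + 258.5 = 276.1902
M1: Pc = R·M1+t = (-0.03172, -0.04316, +0.61368); u = 619.1·(-0.03172)/0.61368 + 337.0 = 305.0030, v = 407.5·(-0.04316)/0.61368 + 258.5 = 229.8409
M2: Pc = R·M2+t = (-0.09894, -0.19149, +0.64019); u = 619.1·(-0.09894)/0.64019 + 337.0 = 241.3215, v = 407.5·(-0.19149)/0.64019 + 258.5 = 136.6083
M3: Pc = R·M3+t = (-0.23608, -0.11924, +0.69672); u = 619.1·(-0.23608)/0.69672 + 337.0 = 127.2187, v = 407.5·(-0.11924)/0.69672 + 258.5 = 188.7583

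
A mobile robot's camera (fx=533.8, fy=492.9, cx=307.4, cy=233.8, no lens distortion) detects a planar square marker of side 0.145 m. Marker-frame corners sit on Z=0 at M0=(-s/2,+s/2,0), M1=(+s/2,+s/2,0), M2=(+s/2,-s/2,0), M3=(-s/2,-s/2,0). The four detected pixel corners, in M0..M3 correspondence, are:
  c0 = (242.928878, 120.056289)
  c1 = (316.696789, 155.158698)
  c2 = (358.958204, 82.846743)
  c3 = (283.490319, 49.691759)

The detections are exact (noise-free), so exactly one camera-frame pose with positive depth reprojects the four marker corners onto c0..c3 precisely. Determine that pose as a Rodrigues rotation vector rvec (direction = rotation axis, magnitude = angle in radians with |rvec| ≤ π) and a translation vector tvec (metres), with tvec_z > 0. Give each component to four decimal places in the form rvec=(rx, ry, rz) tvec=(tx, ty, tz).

rvec=(-0.0102, 0.1918, 0.4990) tvec=(-0.0125, -0.2384, 0.8901)

Intrinsics K: fx=533.8, fy=492.9, cx=307.4, cy=233.8
Marker side s = 0.145 m; corners in marker frame (Z=0):
  M0 = (-0.0725, +0.0725, 0)
  M1 = (+0.0725, +0.0725, 0)
  M2 = (+0.0725, -0.0725, 0)
  M3 = (-0.0725, -0.0725, 0)
Detected image corners:
  c0 = (242.928878, 120.056289) px
  c1 = (316.696789, 155.158698) px
  c2 = (358.958204, 82.846743) px
  c3 = (283.490319, 49.691759) px
Planar DLT: solve 8×8 A·h = b for H (H[2,2]=1):
  H  [+452.03143 -273.00805 +299.89305]
  H  [+214.17069 +496.12648 +101.78840]
  H  [-0.20816 +0.04159 +1.00000]
B = K⁻¹H; ‖b₁‖=1.123470, ‖b₂‖=1.123470; λ = 2/(‖b₁‖+‖b₂‖) = 0.890099, sign → tz>0 ⇒ λ=+0.890099
r₁ = λ·B[:,0] = (+0.86045,+0.47465,-0.18529); r₂ = λ·B[:,1] = (-0.47655,+0.87836,+0.03702)
r₃ = r₁×r₂ = (+0.18032,+0.05644,+0.98199); SVD([r₁ r₂ r₃]) → R = UVᵀ:
  R  [+0.86045 -0.47655 +0.18032]
  R  [+0.47465 +0.87836 +0.05644]
  R  [-0.18529 +0.03702 +0.98199]
t = (-0.01252, -0.23839, +0.89010) m
tr R = 2.720805; θ = arccos((tr R − 1)/2) = 0.534737 rad = 30.638°
axis k = ((R−Rᵀ)₃₂, (R−Rᵀ)₁₃, (R−Rᵀ)₂₁) / (2 sinθ) = (-0.019055, +0.358710, +0.933255)
rvec = θ·k = (-0.010189, +0.191816, +0.499046)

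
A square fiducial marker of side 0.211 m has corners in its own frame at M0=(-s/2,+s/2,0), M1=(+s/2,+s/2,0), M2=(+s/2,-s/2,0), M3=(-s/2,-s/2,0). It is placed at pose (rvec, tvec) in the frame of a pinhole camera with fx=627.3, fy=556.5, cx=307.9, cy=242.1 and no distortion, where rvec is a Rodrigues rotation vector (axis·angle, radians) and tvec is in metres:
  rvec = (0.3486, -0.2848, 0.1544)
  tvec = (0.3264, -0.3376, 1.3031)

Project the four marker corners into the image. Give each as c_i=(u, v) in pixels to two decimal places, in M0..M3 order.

Intrinsics K: fx=627.3, fy=556.5, cx=307.9, cy=242.1
Marker side s = 0.211 m; corners in marker frame (Z=0):
  M0 = (-0.1055, +0.1055, 0)
  M1 = (+0.1055, +0.1055, 0)
  M2 = (+0.1055, -0.1055, 0)
  M3 = (-0.1055, -0.1055, 0)
rvec = (0.3486, -0.2848, 0.1544), |rvec| = θ = 0.47589 rad = 27.267°
Rodrigues: sinθ=0.45813, 1−cosθ=0.11112; R = I + sinθ·[k]× + (1−cosθ)·[k]×²:
    [+0.94851 -0.19735 -0.24776]
    [+0.09993 +0.92868 -0.35716]
    [+0.30058 +0.31402 +0.90058]
t = (0.3264, -0.3376, 1.3031) m
M0: Pc = R·M0+t = (+0.20551, -0.25017, +1.30452); u = 627.3·(+0.20551)/1.30452 + 307.9 = 406.7241, v = 556.5·(-0.25017)/1.30452 + 242.1 = 135.3804
M1: Pc = R·M1+t = (+0.40565, -0.22908, +1.36794); u = 627.3·(+0.40565)/1.36794 + 307.9 = 493.9188, v = 556.5·(-0.22908)/1.36794 + 242.1 = 148.9058
M2: Pc = R·M2+t = (+0.44729, -0.42503, +1.30168); u = 627.3·(+0.44729)/1.30168 + 307.9 = 523.4546, v = 556.5·(-0.42503)/1.30168 + 242.1 = 60.3881
M3: Pc = R·M3+t = (+0.24715, -0.44612, +1.23826); u = 627.3·(+0.24715)/1.23826 + 307.9 = 433.1070, v = 556.5·(-0.44612)/1.23826 + 242.1 = 41.6052

c0=(406.72, 135.38) c1=(493.92, 148.91) c2=(523.45, 60.39) c3=(433.11, 41.61)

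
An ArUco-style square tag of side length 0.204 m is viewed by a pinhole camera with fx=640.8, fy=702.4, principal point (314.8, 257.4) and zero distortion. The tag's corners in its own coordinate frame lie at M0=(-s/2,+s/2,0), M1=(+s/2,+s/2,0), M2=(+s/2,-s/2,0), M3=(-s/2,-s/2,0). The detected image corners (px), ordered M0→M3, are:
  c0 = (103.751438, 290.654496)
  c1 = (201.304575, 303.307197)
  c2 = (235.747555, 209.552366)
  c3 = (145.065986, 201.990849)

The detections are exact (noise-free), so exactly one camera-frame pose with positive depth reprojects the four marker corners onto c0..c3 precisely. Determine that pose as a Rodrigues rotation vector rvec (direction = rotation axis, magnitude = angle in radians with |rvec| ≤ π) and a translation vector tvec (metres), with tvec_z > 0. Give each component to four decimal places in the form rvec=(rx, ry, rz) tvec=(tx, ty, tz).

rvec=(-0.6275, 0.2446, 0.1767) tvec=(-0.2786, -0.0146, 1.2437)

Intrinsics K: fx=640.8, fy=702.4, cx=314.8, cy=257.4
Marker side s = 0.204 m; corners in marker frame (Z=0):
  M0 = (-0.1020, +0.1020, 0)
  M1 = (+0.1020, +0.1020, 0)
  M2 = (+0.1020, -0.1020, 0)
  M3 = (-0.1020, -0.1020, 0)
Detected image corners:
  c0 = (103.751438, 290.654496) px
  c1 = (201.304575, 303.307197) px
  c2 = (235.747555, 209.552366) px
  c3 = (145.065986, 201.990849) px
Planar DLT: solve 8×8 A·h = b for H (H[2,2]=1):
  H  [+422.18578 -262.88859 +171.25784]
  H  [-7.32717 +334.19337 +249.17666]
  H  [-0.22397 -0.44804 +1.00000]
B = K⁻¹H; ‖b₁‖=0.804027, ‖b₂‖=0.804027; λ = 2/(‖b₁‖+‖b₂‖) = 1.243739, sign → tz>0 ⇒ λ=+1.243739
r₁ = λ·B[:,0] = (+0.95627,+0.08911,-0.27856); r₂ = λ·B[:,1] = (-0.23649,+0.79596,-0.55724)
r₃ = r₁×r₂ = (+0.17207,+0.59875,+0.78223); SVD([r₁ r₂ r₃]) → R = UVᵀ:
  R  [+0.95627 -0.23649 +0.17207]
  R  [+0.08911 +0.79596 +0.59875]
  R  [-0.27856 -0.55724 +0.78223]
t = (-0.27860, -0.01456, +1.24374) m
tr R = 2.534467; θ = arccos((tr R − 1)/2) = 0.696280 rad = 39.894°
axis k = ((R−Rᵀ)₃₂, (R−Rᵀ)₁₃, (R−Rᵀ)₂₁) / (2 sinθ) = (-0.901194, +0.351309, +0.253834)
rvec = θ·k = (-0.627483, +0.244609, +0.176740)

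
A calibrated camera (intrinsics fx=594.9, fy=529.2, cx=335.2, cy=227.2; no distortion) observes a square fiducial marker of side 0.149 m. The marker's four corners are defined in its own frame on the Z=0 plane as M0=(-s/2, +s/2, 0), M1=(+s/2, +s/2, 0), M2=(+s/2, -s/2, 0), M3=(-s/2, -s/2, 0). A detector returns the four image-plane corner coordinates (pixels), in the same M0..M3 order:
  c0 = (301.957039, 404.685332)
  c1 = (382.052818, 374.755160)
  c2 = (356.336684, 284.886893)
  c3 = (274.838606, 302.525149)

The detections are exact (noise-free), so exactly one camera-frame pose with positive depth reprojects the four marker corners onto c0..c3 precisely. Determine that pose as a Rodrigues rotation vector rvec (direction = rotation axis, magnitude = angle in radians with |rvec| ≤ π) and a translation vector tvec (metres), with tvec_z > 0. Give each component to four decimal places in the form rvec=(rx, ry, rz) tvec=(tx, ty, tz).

Intrinsics K: fx=594.9, fy=529.2, cx=335.2, cy=227.2
Marker side s = 0.149 m; corners in marker frame (Z=0):
  M0 = (-0.0745, +0.0745, 0)
  M1 = (+0.0745, +0.0745, 0)
  M2 = (+0.0745, -0.0745, 0)
  M3 = (-0.0745, -0.0745, 0)
Detected image corners:
  c0 = (301.957039, 404.685332) px
  c1 = (382.052818, 374.755160) px
  c2 = (356.336684, 284.886893) px
  c3 = (274.838606, 302.525149) px
Planar DLT: solve 8×8 A·h = b for H (H[2,2]=1):
  H  [+812.42856 +126.99191 +331.11912]
  H  [+121.56733 +589.88402 +340.44122]
  H  [+0.82152 -0.15212 +1.00000]
B = K⁻¹H; ‖b₁‖=1.226787, ‖b₂‖=1.226787; λ = 2/(‖b₁‖+‖b₂‖) = 0.815137, sign → tz>0 ⇒ λ=+0.815137
r₁ = λ·B[:,0] = (+0.73588,-0.10025,+0.66965); r₂ = λ·B[:,1] = (+0.24387,+0.96185,-0.12400)
r₃ = r₁×r₂ = (-0.63167,+0.25456,+0.73225); SVD([r₁ r₂ r₃]) → R = UVᵀ:
  R  [+0.73588 +0.24387 -0.63167]
  R  [-0.10025 +0.96185 +0.25456]
  R  [+0.66965 -0.12400 +0.73225]
t = (-0.00559, +0.17443, +0.81514) m
tr R = 2.429970; θ = arccos((tr R − 1)/2) = 0.774194 rad = 44.358°
axis k = ((R−Rᵀ)₃₂, (R−Rᵀ)₁₃, (R−Rᵀ)₂₁) / (2 sinθ) = (-0.270734, -0.930664, -0.246104)
rvec = θ·k = (-0.209600, -0.720514, -0.190532)

rvec=(-0.2096, -0.7205, -0.1905) tvec=(-0.0056, 0.1744, 0.8151)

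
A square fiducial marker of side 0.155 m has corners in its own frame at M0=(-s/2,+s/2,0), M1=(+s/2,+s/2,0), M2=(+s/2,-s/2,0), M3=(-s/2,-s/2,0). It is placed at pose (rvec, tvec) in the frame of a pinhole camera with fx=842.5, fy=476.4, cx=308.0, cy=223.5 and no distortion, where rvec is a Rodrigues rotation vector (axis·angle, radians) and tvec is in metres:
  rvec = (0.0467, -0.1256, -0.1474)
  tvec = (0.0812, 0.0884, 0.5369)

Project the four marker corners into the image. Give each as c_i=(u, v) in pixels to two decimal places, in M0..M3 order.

Intrinsics K: fx=842.5, fy=476.4, cx=308.0, cy=223.5
Marker side s = 0.155 m; corners in marker frame (Z=0):
  M0 = (-0.0775, +0.0775, 0)
  M1 = (+0.0775, +0.0775, 0)
  M2 = (+0.0775, -0.0775, 0)
  M3 = (-0.0775, -0.0775, 0)
rvec = (0.0467, -0.1256, -0.1474), |rvec| = θ = 0.19921 rad = 11.414°
Rodrigues: sinθ=0.19789, 1−cosθ=0.01978; R = I + sinθ·[k]× + (1−cosθ)·[k]×²:
    [+0.98131 +0.14350 -0.12820]
    [-0.14935 +0.98809 -0.03717]
    [+0.12134 +0.05562 +0.99105]
t = (0.0812, 0.0884, 0.5369) m
M0: Pc = R·M0+t = (+0.01627, +0.17655, +0.53181); u = 842.5·(+0.01627)/0.53181 + 308.0 = 333.7753, v = 476.4·(+0.17655)/0.53181 + 223.5 = 381.6572
M1: Pc = R·M1+t = (+0.16837, +0.15340, +0.55061); u = 842.5·(+0.16837)/0.55061 + 308.0 = 565.6293, v = 476.4·(+0.15340)/0.55061 + 223.5 = 356.2258
M2: Pc = R·M2+t = (+0.14613, +0.00025, +0.54199); u = 842.5·(+0.14613)/0.54199 + 308.0 = 535.1513, v = 476.4·(+0.00025)/0.54199 + 223.5 = 223.7186
M3: Pc = R·M3+t = (-0.00597, +0.02340, +0.52319); u = 842.5·(-0.00597)/0.52319 + 308.0 = 298.3813, v = 476.4·(+0.02340)/0.52319 + 223.5 = 244.8056

c0=(333.78, 381.66) c1=(565.63, 356.23) c2=(535.15, 223.72) c3=(298.38, 244.81)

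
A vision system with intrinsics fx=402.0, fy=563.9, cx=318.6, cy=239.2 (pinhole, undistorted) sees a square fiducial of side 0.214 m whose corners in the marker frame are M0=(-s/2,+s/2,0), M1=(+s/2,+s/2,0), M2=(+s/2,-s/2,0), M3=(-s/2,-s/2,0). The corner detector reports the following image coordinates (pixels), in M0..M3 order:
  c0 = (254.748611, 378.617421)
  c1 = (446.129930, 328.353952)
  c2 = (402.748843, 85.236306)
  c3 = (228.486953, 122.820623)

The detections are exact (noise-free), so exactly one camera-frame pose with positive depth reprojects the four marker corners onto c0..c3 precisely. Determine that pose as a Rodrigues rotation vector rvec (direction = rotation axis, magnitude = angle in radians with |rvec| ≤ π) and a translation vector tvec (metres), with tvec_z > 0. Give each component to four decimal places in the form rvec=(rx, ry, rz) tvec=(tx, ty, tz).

rvec=(-0.2238, -0.0529, -0.1768) tvec=(0.0173, -0.0140, 0.4625)

Intrinsics K: fx=402.0, fy=563.9, cx=318.6, cy=239.2
Marker side s = 0.214 m; corners in marker frame (Z=0):
  M0 = (-0.1070, +0.1070, 0)
  M1 = (+0.1070, +0.1070, 0)
  M2 = (+0.1070, -0.1070, 0)
  M3 = (-0.1070, -0.1070, 0)
Detected image corners:
  c0 = (254.748611, 378.617421) px
  c1 = (446.129930, 328.353952) px
  c2 = (402.748843, 85.236306) px
  c3 = (228.486953, 122.820623) px
Planar DLT: solve 8×8 A·h = b for H (H[2,2]=1):
  H  [+904.01191 +7.80970 +333.67688]
  H  [-168.25522 +1058.33391 +222.15778]
  H  [+0.15526 -0.46714 +1.00000]
B = K⁻¹H; ‖b₁‖=2.162300, ‖b₂‖=2.162300; λ = 2/(‖b₁‖+‖b₂‖) = 0.462471, sign → tz>0 ⇒ λ=+0.462471
r₁ = λ·B[:,0] = (+0.98309,-0.16845,+0.07180); r₂ = λ·B[:,1] = (+0.18020,+0.95961,-0.21604)
r₃ = r₁×r₂ = (-0.03251,+0.22533,+0.97374); SVD([r₁ r₂ r₃]) → R = UVᵀ:
  R  [+0.98309 +0.18020 -0.03251]
  R  [-0.16845 +0.95961 +0.22533]
  R  [+0.07180 -0.21604 +0.97374]
t = (+0.01734, -0.01398, +0.46247) m
tr R = 2.916444; θ = arccos((tr R − 1)/2) = 0.290076 rad = 16.620°
axis k = ((R−Rᵀ)₃₂, (R−Rᵀ)₁₃, (R−Rᵀ)₂₁) / (2 sinθ) = (-0.771548, -0.182346, -0.609478)
rvec = θ·k = (-0.223808, -0.052894, -0.176795)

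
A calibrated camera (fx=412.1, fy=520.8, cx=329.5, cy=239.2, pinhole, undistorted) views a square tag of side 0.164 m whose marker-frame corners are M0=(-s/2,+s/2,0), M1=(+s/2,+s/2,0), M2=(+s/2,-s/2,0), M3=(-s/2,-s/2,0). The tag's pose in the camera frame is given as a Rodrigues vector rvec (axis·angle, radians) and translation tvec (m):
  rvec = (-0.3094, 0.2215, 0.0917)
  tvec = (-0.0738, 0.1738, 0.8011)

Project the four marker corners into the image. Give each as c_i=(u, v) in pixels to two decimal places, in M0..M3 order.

c0=(244.82, 400.82) c1=(327.20, 415.11) c2=(337.67, 304.17) c3=(259.48, 295.65)

Intrinsics K: fx=412.1, fy=520.8, cx=329.5, cy=239.2
Marker side s = 0.164 m; corners in marker frame (Z=0):
  M0 = (-0.0820, +0.0820, 0)
  M1 = (+0.0820, +0.0820, 0)
  M2 = (+0.0820, -0.0820, 0)
  M3 = (-0.0820, -0.0820, 0)
rvec = (-0.3094, 0.2215, 0.0917), |rvec| = θ = 0.39141 rad = 22.426°
Rodrigues: sinθ=0.38149, 1−cosθ=0.07563; R = I + sinθ·[k]× + (1−cosθ)·[k]×²:
    [+0.97163 -0.12321 +0.20188]
    [+0.05555 +0.94859 +0.31159]
    [-0.22989 -0.29153 +0.92852]
t = (-0.0738, 0.1738, 0.8011) m
M0: Pc = R·M0+t = (-0.16358, +0.24703, +0.79605); u = 412.1·(-0.16358)/0.79605 + 329.5 = 244.8190, v = 520.8·(+0.24703)/0.79605 + 239.2 = 400.8153
M1: Pc = R·M1+t = (-0.00423, +0.25614, +0.75834); u = 412.1·(-0.00423)/0.75834 + 329.5 = 327.2017, v = 520.8·(+0.25614)/0.75834 + 239.2 = 415.1064
M2: Pc = R·M2+t = (+0.01598, +0.10057, +0.80615); u = 412.1·(+0.01598)/0.80615 + 329.5 = 337.6671, v = 520.8·(+0.10057)/0.80615 + 239.2 = 304.1713
M3: Pc = R·M3+t = (-0.14337, +0.09146, +0.84386); u = 412.1·(-0.14337)/0.84386 + 329.5 = 259.4845, v = 520.8·(+0.09146)/0.84386 + 239.2 = 295.6464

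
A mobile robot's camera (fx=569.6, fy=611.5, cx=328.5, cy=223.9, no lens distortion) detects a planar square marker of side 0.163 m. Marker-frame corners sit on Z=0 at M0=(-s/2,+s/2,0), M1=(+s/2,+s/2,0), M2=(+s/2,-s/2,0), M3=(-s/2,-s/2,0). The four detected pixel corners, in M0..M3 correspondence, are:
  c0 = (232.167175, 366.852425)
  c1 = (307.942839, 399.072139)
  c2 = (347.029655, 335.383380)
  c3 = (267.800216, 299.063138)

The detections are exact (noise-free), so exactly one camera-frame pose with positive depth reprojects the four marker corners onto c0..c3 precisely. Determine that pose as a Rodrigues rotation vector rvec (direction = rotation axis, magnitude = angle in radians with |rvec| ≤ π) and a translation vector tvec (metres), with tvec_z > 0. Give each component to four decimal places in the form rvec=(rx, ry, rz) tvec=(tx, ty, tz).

Intrinsics K: fx=569.6, fy=611.5, cx=328.5, cy=223.9
Marker side s = 0.163 m; corners in marker frame (Z=0):
  M0 = (-0.0815, +0.0815, 0)
  M1 = (+0.0815, +0.0815, 0)
  M2 = (+0.0815, -0.0815, 0)
  M3 = (-0.0815, -0.0815, 0)
Detected image corners:
  c0 = (232.167175, 366.852425) px
  c1 = (307.942839, 399.072139) px
  c2 = (347.029655, 335.383380) px
  c3 = (267.800216, 299.063138) px
Planar DLT: solve 8×8 A·h = b for H (H[2,2]=1):
  H  [+530.57479 -123.71640 +288.78404]
  H  [+277.06111 +531.21297 +351.34102]
  H  [+0.19192 +0.36591 +1.00000]
B = K⁻¹H; ‖b₁‖=0.925793, ‖b₂‖=0.925793; λ = 2/(‖b₁‖+‖b₂‖) = 1.080155, sign → tz>0 ⇒ λ=+1.080155
r₁ = λ·B[:,0] = (+0.88659,+0.41350,+0.20731); r₂ = λ·B[:,1] = (-0.46255,+0.79362,+0.39524)
r₃ = r₁×r₂ = (-0.00109,-0.44631,+0.89488); SVD([r₁ r₂ r₃]) → R = UVᵀ:
  R  [+0.88659 -0.46255 -0.00109]
  R  [+0.41350 +0.79362 -0.44631]
  R  [+0.20731 +0.39524 +0.89488]
t = (-0.07531, +0.22511, +1.08015) m
tr R = 2.575090; θ = arccos((tr R − 1)/2) = 0.663982 rad = 38.043°
axis k = ((R−Rᵀ)₃₂, (R−Rᵀ)₁₃, (R−Rᵀ)₂₁) / (2 sinθ) = (+0.682789, -0.169084, +0.710781)
rvec = θ·k = (+0.453359, -0.112269, +0.471945)

rvec=(0.4534, -0.1123, 0.4719) tvec=(-0.0753, 0.2251, 1.0802)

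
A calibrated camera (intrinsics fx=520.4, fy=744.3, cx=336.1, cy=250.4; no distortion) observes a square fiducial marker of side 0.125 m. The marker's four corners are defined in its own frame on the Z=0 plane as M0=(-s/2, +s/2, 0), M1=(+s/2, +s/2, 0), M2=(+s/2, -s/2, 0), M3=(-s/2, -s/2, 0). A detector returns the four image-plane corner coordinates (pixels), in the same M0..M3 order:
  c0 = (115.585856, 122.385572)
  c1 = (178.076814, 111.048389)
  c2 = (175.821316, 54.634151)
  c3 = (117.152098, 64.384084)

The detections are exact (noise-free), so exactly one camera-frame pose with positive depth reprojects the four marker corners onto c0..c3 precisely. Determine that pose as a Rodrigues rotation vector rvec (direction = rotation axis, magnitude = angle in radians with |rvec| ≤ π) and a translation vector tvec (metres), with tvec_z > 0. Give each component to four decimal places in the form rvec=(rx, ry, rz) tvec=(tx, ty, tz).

Intrinsics K: fx=520.4, fy=744.3, cx=336.1, cy=250.4
Marker side s = 0.125 m; corners in marker frame (Z=0):
  M0 = (-0.0625, +0.0625, 0)
  M1 = (+0.0625, +0.0625, 0)
  M2 = (+0.0625, -0.0625, 0)
  M3 = (-0.0625, -0.0625, 0)
Detected image corners:
  c0 = (115.585856, 122.385572) px
  c1 = (178.076814, 111.048389) px
  c2 = (175.821316, 54.634151) px
  c3 = (117.152098, 64.384084) px
Planar DLT: solve 8×8 A·h = b for H (H[2,2]=1):
  H  [+503.04932 -71.24412 +146.89744]
  H  [-72.79785 +413.07780 +87.16705]
  H  [+0.12881 -0.50542 +1.00000]
B = K⁻¹H; ‖b₁‖=0.903894, ‖b₂‖=0.903894; λ = 2/(‖b₁‖+‖b₂‖) = 1.106324, sign → tz>0 ⇒ λ=+1.106324
r₁ = λ·B[:,0] = (+0.97740,-0.15615,+0.14251); r₂ = λ·B[:,1] = (+0.20967,+0.80211,-0.55916)
r₃ = r₁×r₂ = (-0.02700,+0.57640,+0.81672); SVD([r₁ r₂ r₃]) → R = UVᵀ:
  R  [+0.97740 +0.20967 -0.02700]
  R  [-0.15615 +0.80211 +0.57640]
  R  [+0.14251 -0.55916 +0.81672]
t = (-0.40223, -0.24263, +1.10632) m
tr R = 2.596231; θ = arccos((tr R − 1)/2) = 0.646635 rad = 37.049°
axis k = ((R−Rᵀ)₃₂, (R−Rᵀ)₁₃, (R−Rᵀ)₂₁) / (2 sinθ) = (-0.942364, -0.140666, -0.303585)
rvec = θ·k = (-0.609365, -0.090960, -0.196308)

rvec=(-0.6094, -0.0910, -0.1963) tvec=(-0.4022, -0.2426, 1.1063)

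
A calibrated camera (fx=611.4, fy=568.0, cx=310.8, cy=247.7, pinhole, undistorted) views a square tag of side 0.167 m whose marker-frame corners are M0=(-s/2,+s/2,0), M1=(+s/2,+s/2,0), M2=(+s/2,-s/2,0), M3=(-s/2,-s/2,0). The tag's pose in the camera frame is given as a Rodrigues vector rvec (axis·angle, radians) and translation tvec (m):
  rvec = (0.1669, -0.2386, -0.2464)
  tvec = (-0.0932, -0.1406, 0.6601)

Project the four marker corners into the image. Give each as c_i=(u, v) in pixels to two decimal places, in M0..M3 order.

Intrinsics K: fx=611.4, fy=568.0, cx=310.8, cy=247.7
Marker side s = 0.167 m; corners in marker frame (Z=0):
  M0 = (-0.0835, +0.0835, 0)
  M1 = (+0.0835, +0.0835, 0)
  M2 = (+0.0835, -0.0835, 0)
  M3 = (-0.0835, -0.0835, 0)
rvec = (0.1669, -0.2386, -0.2464), |rvec| = θ = 0.38144 rad = 21.855°
Rodrigues: sinθ=0.37226, 1−cosθ=0.07187; R = I + sinθ·[k]× + (1−cosθ)·[k]×²:
    [+0.94189 +0.22080 -0.25317]
    [-0.26014 +0.95625 -0.13384]
    [+0.21254 +0.19192 +0.95812]
t = (-0.0932, -0.1406, 0.6601) m
M0: Pc = R·M0+t = (-0.15341, -0.03903, +0.65838); u = 611.4·(-0.15341)/0.65838 + 310.8 = 168.3355, v = 568.0·(-0.03903)/0.65838 + 247.7 = 214.0265
M1: Pc = R·M1+t = (+0.00388, -0.08247, +0.69387); u = 611.4·(+0.00388)/0.69387 + 310.8 = 314.2226, v = 568.0·(-0.08247)/0.69387 + 247.7 = 180.1867
M2: Pc = R·M2+t = (-0.03299, -0.24217, +0.66182); u = 611.4·(-0.03299)/0.66182 + 310.8 = 280.3244, v = 568.0·(-0.24217)/0.66182 + 247.7 = 39.8620
M3: Pc = R·M3+t = (-0.19028, -0.19873, +0.62633); u = 611.4·(-0.19028)/0.62633 + 310.8 = 125.0508, v = 568.0·(-0.19873)/0.62633 + 247.7 = 67.4812

c0=(168.34, 214.03) c1=(314.22, 180.19) c2=(280.32, 39.86) c3=(125.05, 67.48)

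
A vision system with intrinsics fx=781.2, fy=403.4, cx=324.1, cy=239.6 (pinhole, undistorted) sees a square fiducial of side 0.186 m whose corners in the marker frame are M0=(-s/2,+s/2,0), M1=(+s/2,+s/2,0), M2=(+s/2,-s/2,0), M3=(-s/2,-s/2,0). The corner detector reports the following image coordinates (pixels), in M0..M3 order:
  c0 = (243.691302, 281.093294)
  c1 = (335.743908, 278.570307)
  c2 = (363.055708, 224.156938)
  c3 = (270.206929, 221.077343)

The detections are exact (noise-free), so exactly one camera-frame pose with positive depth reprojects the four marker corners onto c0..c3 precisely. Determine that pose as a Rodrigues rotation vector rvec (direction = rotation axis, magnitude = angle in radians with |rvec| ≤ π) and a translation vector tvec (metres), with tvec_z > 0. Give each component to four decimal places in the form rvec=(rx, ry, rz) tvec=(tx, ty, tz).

Intrinsics K: fx=781.2, fy=403.4, cx=324.1, cy=239.6
Marker side s = 0.186 m; corners in marker frame (Z=0):
  M0 = (-0.0930, +0.0930, 0)
  M1 = (+0.0930, +0.0930, 0)
  M2 = (+0.0930, -0.0930, 0)
  M3 = (-0.0930, -0.0930, 0)
Detected image corners:
  c0 = (243.691302, 281.093294) px
  c1 = (335.743908, 278.570307) px
  c2 = (363.055708, 224.156938) px
  c3 = (270.206929, 221.077343) px
Planar DLT: solve 8×8 A·h = b for H (H[2,2]=1):
  H  [+656.32337 -84.38565 +305.18414]
  H  [+133.23404 +356.93345 +251.76145]
  H  [+0.52549 +0.19928 +1.00000]
B = K⁻¹H; ‖b₁‖=0.814570, ‖b₂‖=0.814570; λ = 2/(‖b₁‖+‖b₂‖) = 1.227642, sign → tz>0 ⇒ λ=+1.227642
r₁ = λ·B[:,0] = (+0.76376,+0.02229,+0.64512); r₂ = λ·B[:,1] = (-0.23411,+0.94093,+0.24464)
r₃ = r₁×r₂ = (-0.60156,-0.33787,+0.72386); SVD([r₁ r₂ r₃]) → R = UVᵀ:
  R  [+0.76376 -0.23411 -0.60156]
  R  [+0.02229 +0.94093 -0.33787]
  R  [+0.64512 +0.24464 +0.72386]
t = (-0.02973, +0.03701, +1.22764) m
tr R = 2.428544; θ = arccos((tr R − 1)/2) = 0.775213 rad = 44.416°
axis k = ((R−Rᵀ)₃₂, (R−Rᵀ)₁₃, (R−Rᵀ)₂₁) / (2 sinθ) = (+0.416163, -0.890648, +0.183178)
rvec = θ·k = (+0.322615, -0.690442, +0.142002)

rvec=(0.3226, -0.6904, 0.1420) tvec=(-0.0297, 0.0370, 1.2276)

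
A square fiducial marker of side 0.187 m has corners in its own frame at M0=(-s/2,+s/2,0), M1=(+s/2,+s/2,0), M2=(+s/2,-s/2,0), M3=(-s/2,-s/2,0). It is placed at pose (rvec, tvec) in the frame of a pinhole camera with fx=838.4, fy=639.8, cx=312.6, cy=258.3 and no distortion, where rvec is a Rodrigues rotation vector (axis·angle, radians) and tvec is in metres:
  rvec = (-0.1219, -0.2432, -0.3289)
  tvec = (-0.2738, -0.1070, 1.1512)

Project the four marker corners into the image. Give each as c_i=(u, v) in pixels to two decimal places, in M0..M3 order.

c0=(66.75, 263.61) c1=(200.01, 232.21) c2=(157.18, 137.48) c3=(23.85, 164.49)

Intrinsics K: fx=838.4, fy=639.8, cx=312.6, cy=258.3
Marker side s = 0.187 m; corners in marker frame (Z=0):
  M0 = (-0.0935, +0.0935, 0)
  M1 = (+0.0935, +0.0935, 0)
  M2 = (+0.0935, -0.0935, 0)
  M3 = (-0.0935, -0.0935, 0)
rvec = (-0.1219, -0.2432, -0.3289), |rvec| = θ = 0.42683 rad = 24.455°
Rodrigues: sinθ=0.41398, 1−cosθ=0.08972; R = I + sinθ·[k]× + (1−cosθ)·[k]×²:
    [+0.91760 +0.33360 -0.21614]
    [-0.30440 +0.93941 +0.15762]
    [+0.25563 -0.07884 +0.96356]
t = (-0.2738, -0.1070, 1.1512) m
M0: Pc = R·M0+t = (-0.32840, +0.00930, +1.11993); u = 838.4·(-0.32840)/1.11993 + 312.6 = 66.7503, v = 639.8·(+0.00930)/1.11993 + 258.3 = 263.6111
M1: Pc = R·M1+t = (-0.15681, -0.04763, +1.16773); u = 838.4·(-0.15681)/1.16773 + 312.6 = 200.0127, v = 639.8·(-0.04763)/1.16773 + 258.3 = 232.2052
M2: Pc = R·M2+t = (-0.21920, -0.22330, +1.18247); u = 838.4·(-0.21920)/1.18247 + 312.6 = 157.1850, v = 639.8·(-0.22330)/1.18247 + 258.3 = 137.4809
M3: Pc = R·M3+t = (-0.39079, -0.16637, +1.13467); u = 838.4·(-0.39079)/1.13467 + 312.6 = 23.8498, v = 639.8·(-0.16637)/1.13467 + 258.3 = 164.4882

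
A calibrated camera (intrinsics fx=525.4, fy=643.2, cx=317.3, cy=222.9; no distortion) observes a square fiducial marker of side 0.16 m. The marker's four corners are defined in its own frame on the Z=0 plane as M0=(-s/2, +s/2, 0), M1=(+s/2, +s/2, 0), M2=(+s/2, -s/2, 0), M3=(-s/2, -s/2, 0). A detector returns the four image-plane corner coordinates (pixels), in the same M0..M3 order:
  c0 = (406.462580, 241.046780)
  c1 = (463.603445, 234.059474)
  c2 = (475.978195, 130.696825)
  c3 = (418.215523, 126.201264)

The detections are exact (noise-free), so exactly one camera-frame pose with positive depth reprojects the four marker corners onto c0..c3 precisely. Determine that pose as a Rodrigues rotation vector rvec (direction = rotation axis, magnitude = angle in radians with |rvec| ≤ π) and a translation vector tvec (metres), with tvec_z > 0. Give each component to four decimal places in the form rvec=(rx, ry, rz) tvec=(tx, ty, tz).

Intrinsics K: fx=525.4, fy=643.2, cx=317.3, cy=222.9
Marker side s = 0.16 m; corners in marker frame (Z=0):
  M0 = (-0.0800, +0.0800, 0)
  M1 = (+0.0800, +0.0800, 0)
  M2 = (+0.0800, -0.0800, 0)
  M3 = (-0.0800, -0.0800, 0)
Detected image corners:
  c0 = (406.462580, 241.046780) px
  c1 = (463.603445, 234.059474) px
  c2 = (475.978195, 130.696825) px
  c3 = (418.215523, 126.201264) px
Planar DLT: solve 8×8 A·h = b for H (H[2,2]=1):
  H  [+650.20985 +15.47410 +442.48247]
  H  [+112.42907 +717.75193 +183.86836]
  H  [+0.66015 +0.20626 +1.00000]
B = K⁻¹H; ‖b₁‖=1.068841, ‖b₂‖=1.068841; λ = 2/(‖b₁‖+‖b₂‖) = 0.935593, sign → tz>0 ⇒ λ=+0.935593
r₁ = λ·B[:,0] = (+0.78485,-0.05050,+0.61763); r₂ = λ·B[:,1] = (-0.08899,+0.97716,+0.19298)
r₃ = r₁×r₂ = (-0.61327,-0.20642,+0.76242); SVD([r₁ r₂ r₃]) → R = UVᵀ:
  R  [+0.78485 -0.08899 -0.61327]
  R  [-0.05050 +0.97716 -0.20642]
  R  [+0.61763 +0.19298 +0.76242]
t = (+0.22292, -0.05678, +0.93559) m
tr R = 2.524429; θ = arccos((tr R − 1)/2) = 0.704069 rad = 40.340°
axis k = ((R−Rᵀ)₃₂, (R−Rᵀ)₁₃, (R−Rᵀ)₂₁) / (2 sinθ) = (+0.308501, -0.950759, +0.029729)
rvec = θ·k = (+0.217206, -0.669400, +0.020931)

rvec=(0.2172, -0.6694, 0.0209) tvec=(0.2229, -0.0568, 0.9356)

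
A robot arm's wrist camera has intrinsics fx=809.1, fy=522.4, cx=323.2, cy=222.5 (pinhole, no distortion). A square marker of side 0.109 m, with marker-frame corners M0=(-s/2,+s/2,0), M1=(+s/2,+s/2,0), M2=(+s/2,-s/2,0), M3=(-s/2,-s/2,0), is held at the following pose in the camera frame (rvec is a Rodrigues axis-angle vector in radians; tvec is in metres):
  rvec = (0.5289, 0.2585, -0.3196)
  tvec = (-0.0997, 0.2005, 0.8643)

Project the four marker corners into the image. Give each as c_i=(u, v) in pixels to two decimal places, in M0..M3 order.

Intrinsics K: fx=809.1, fy=522.4, cx=323.2, cy=222.5
Marker side s = 0.109 m; corners in marker frame (Z=0):
  M0 = (-0.0545, +0.0545, 0)
  M1 = (+0.0545, +0.0545, 0)
  M2 = (+0.0545, -0.0545, 0)
  M3 = (-0.0545, -0.0545, 0)
rvec = (0.5289, 0.2585, -0.3196), |rvec| = θ = 0.66985 rad = 38.380°
Rodrigues: sinθ=0.62087, 1−cosθ=0.21609; R = I + sinθ·[k]× + (1−cosθ)·[k]×²:
    [+0.91863 +0.36207 +0.15819]
    [-0.23039 +0.81609 -0.53001]
    [-0.32100 +0.45044 +0.83310]
t = (-0.0997, 0.2005, 0.8643) m
M0: Pc = R·M0+t = (-0.13003, +0.25753, +0.90634); u = 809.1·(-0.13003)/0.90634 + 323.2 = 207.1191, v = 522.4·(+0.25753)/0.90634 + 222.5 = 370.9375
M1: Pc = R·M1+t = (-0.02990, +0.23242, +0.87135); u = 809.1·(-0.02990)/0.87135 + 323.2 = 295.4345, v = 522.4·(+0.23242)/0.87135 + 222.5 = 361.8426
M2: Pc = R·M2+t = (-0.06937, +0.14347, +0.82226); u = 809.1·(-0.06937)/0.82226 + 323.2 = 254.9423, v = 522.4·(+0.14347)/0.82226 + 222.5 = 313.6480
M3: Pc = R·M3+t = (-0.16950, +0.16858, +0.85725); u = 809.1·(-0.16950)/0.85725 + 323.2 = 163.2214, v = 522.4·(+0.16858)/0.85725 + 222.5 = 325.2310

c0=(207.12, 370.94) c1=(295.43, 361.84) c2=(254.94, 313.65) c3=(163.22, 325.23)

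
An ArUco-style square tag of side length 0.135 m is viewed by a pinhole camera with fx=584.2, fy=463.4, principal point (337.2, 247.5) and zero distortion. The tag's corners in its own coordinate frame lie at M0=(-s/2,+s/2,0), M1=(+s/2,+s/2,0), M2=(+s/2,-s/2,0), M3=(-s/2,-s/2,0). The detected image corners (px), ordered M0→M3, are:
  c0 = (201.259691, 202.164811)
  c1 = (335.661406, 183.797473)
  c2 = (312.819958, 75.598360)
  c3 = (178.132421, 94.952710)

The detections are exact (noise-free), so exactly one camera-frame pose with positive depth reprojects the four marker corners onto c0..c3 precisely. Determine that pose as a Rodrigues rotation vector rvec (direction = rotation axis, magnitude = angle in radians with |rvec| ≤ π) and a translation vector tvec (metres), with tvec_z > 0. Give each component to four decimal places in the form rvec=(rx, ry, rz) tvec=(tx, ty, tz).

Intrinsics K: fx=584.2, fy=463.4, cx=337.2, cy=247.5
Marker side s = 0.135 m; corners in marker frame (Z=0):
  M0 = (-0.0675, +0.0675, 0)
  M1 = (+0.0675, +0.0675, 0)
  M2 = (+0.0675, -0.0675, 0)
  M3 = (-0.0675, -0.0675, 0)
Detected image corners:
  c0 = (201.259691, 202.164811) px
  c1 = (335.661406, 183.797473) px
  c2 = (312.819958, 75.598360) px
  c3 = (178.132421, 94.952710) px
Planar DLT: solve 8×8 A·h = b for H (H[2,2]=1):
  H  [+980.37581 +177.07855 +256.70182]
  H  [-148.50106 +801.49595 +139.26506]
  H  [-0.06323 +0.02654 +1.00000]
B = K⁻¹H; ‖b₁‖=1.739601, ‖b₂‖=1.739601; λ = 2/(‖b₁‖+‖b₂‖) = 0.574844, sign → tz>0 ⇒ λ=+0.574844
r₁ = λ·B[:,0] = (+0.98566,-0.16480,-0.03635); r₂ = λ·B[:,1] = (+0.16544,+0.98610,+0.01526)
r₃ = r₁×r₂ = (+0.03333,-0.02105,+0.99922); SVD([r₁ r₂ r₃]) → R = UVᵀ:
  R  [+0.98566 +0.16544 +0.03333]
  R  [-0.16480 +0.98610 -0.02105]
  R  [-0.03635 +0.01526 +0.99922]
t = (-0.07921, -0.13426, +0.57484) m
tr R = 2.970982; θ = arccos((tr R − 1)/2) = 0.170554 rad = 9.772°
axis k = ((R−Rᵀ)₃₂, (R−Rᵀ)₁₃, (R−Rᵀ)₂₁) / (2 sinθ) = (+0.106953, +0.205270, -0.972844)
rvec = θ·k = (+0.018241, +0.035010, -0.165922)

rvec=(0.0182, 0.0350, -0.1659) tvec=(-0.0792, -0.1343, 0.5748)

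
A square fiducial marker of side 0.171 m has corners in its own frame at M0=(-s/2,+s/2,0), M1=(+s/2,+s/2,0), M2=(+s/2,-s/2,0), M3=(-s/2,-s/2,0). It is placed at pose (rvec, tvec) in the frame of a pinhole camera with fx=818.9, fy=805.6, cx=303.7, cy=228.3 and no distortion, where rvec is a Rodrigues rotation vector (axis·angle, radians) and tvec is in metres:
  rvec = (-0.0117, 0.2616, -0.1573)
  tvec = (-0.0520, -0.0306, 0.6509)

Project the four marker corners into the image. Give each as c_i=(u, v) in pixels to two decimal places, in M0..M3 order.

Intrinsics K: fx=818.9, fy=805.6, cx=303.7, cy=228.3
Marker side s = 0.171 m; corners in marker frame (Z=0):
  M0 = (-0.0855, +0.0855, 0)
  M1 = (+0.0855, +0.0855, 0)
  M2 = (+0.0855, -0.0855, 0)
  M3 = (-0.0855, -0.0855, 0)
rvec = (-0.0117, 0.2616, -0.1573), |rvec| = θ = 0.30547 rad = 17.502°
Rodrigues: sinθ=0.30075, 1−cosθ=0.04630; R = I + sinθ·[k]× + (1−cosθ)·[k]×²:
    [+0.95377 +0.15335 +0.25846]
    [-0.15638 +0.98766 -0.00890]
    [-0.25664 -0.03193 +0.96598]
t = (-0.0520, -0.0306, 0.6509) m
M0: Pc = R·M0+t = (-0.12044, +0.06722, +0.67011); u = 818.9·(-0.12044)/0.67011 + 303.7 = 156.5226, v = 805.6·(+0.06722)/0.67011 + 228.3 = 309.1055
M1: Pc = R·M1+t = (+0.04266, +0.04047, +0.62623); u = 818.9·(+0.04266)/0.62623 + 303.7 = 359.4835, v = 805.6·(+0.04047)/0.62623 + 228.3 = 280.3669
M2: Pc = R·M2+t = (+0.01644, -0.12842, +0.63169); u = 818.9·(+0.01644)/0.63169 + 303.7 = 325.0076, v = 805.6·(-0.12842)/0.63169 + 228.3 = 64.5301
M3: Pc = R·M3+t = (-0.14666, -0.10167, +0.67557); u = 818.9·(-0.14666)/0.67557 + 303.7 = 125.9268, v = 805.6·(-0.10167)/0.67557 + 228.3 = 107.0571

c0=(156.52, 309.11) c1=(359.48, 280.37) c2=(325.01, 64.53) c3=(125.93, 107.06)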